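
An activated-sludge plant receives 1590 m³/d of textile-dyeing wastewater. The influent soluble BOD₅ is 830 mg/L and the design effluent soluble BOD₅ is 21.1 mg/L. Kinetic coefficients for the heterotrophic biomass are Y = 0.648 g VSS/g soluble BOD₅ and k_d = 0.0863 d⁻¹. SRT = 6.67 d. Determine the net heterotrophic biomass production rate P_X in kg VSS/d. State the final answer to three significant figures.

P_X ≈ 529 kg VSS/d

Y_obs = Y / (1 + k_d θ_c) = 0.648 / (1 + 0.0863 × 6.67) = 0.648 / 1.576 = 0.4113.
Substrate removed = Q·(S₀ − S) = 1590 m³/d × (830 − 21.1) g/m³ = 1.29×10^6 g/d = 1286 kg/d.
Net biomass production P_X = Y_obs × Q·(S₀ − S) = 0.4113 × 1286 = 529.0 kg VSS/d.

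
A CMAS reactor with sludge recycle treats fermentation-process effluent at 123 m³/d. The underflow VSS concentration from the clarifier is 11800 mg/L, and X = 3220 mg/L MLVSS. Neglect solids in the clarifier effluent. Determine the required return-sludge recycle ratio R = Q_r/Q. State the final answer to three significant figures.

R ≈ 0.375

Solids balance on the clarifier gives (1+R)X = R·X_r, so R = X/(X_r − X) = 3220 / (11800 − 3220) = 0.3753.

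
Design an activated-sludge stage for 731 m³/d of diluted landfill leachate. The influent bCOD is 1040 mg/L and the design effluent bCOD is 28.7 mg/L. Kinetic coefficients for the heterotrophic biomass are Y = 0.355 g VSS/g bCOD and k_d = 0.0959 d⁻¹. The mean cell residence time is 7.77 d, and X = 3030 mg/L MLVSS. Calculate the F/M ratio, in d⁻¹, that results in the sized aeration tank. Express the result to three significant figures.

F/M ≈ 0.651 d⁻¹

Steady-state biomass mass balance: V·X·(1 + k_d·θ_c) = Y·Q·(S₀ − S)·θ_c, so V = 0.355 × 731 × (1040 − 28.7) × 7.77 / [3030 × (1 + 0.0959 × 7.77)] = 2.04×10^6 / 5288 = 385.6 m³.
F/M = Q·S₀ / (V·X) = 731 × 1040 / (385.6 × 3030) = 0.6506 g bCOD·(g VSS·d)⁻¹.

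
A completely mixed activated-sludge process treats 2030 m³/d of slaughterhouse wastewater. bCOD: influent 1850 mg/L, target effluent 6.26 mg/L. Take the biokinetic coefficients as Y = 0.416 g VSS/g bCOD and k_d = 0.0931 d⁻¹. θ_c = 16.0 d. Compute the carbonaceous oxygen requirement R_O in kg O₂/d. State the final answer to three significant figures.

R_O ≈ 2850 kg O₂/d

Observed yield with endogenous decay: Y_obs = Y / (1 + k_d·θ_c) = 0.416 / (1 + 0.0931 × 16.0) = 0.416 / 2.490 = 0.1671 g VSS/g bCOD.
Q·(S₀ − S) = 2030 × (1850 − 6.26) × 10⁻³ = 3743 kg/d removed.
Net sludge production P_X = 0.1671 × 3743 = 625.4 kg VSS/d.
R_O = Q·ΔS − 1.42 P_X = 3743 − 888.1 = 2855 kg O₂/d.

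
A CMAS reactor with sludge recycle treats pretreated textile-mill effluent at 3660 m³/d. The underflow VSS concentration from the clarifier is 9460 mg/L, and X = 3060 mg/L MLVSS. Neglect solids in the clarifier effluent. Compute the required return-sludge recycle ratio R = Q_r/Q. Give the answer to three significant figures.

R ≈ 0.478

Mass balance around the secondary clarifier (neglecting effluent solids): R = X / (X_r − X) = 3060 / (9460 − 3060) = 0.4781.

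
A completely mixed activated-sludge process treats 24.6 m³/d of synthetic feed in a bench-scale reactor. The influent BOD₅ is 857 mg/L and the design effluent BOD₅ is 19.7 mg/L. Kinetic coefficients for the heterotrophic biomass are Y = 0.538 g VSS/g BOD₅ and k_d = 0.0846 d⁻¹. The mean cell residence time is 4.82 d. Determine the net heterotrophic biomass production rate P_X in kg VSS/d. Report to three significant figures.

P_X ≈ 7.87 kg VSS/d

The observed yield is Y_obs = Y/(1 + k_d·θ_c) = 0.538 / (1 + 0.0846 × 4.82) = 0.538 / 1.408 = 0.3822 g VSS per g BOD₅ removed.
Substrate removed = Q·(S₀ − S) = 24.6 m³/d × (857 − 19.7) g/m³ = 2.06×10^4 g/d = 20.60 kg/d.
So the net sludge growth is P_X = 0.3822 × 20.60 = 7.872 kg VSS/d.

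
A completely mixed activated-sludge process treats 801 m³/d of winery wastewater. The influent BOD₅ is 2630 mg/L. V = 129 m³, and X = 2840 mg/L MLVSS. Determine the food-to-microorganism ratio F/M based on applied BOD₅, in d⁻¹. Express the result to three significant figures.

F/M = Q·S₀ / (V·X) = 801 × 2630 / (129.0 × 2840) = 5.750 g BOD₅·(g VSS·d)⁻¹.

F/M ≈ 5.75 d⁻¹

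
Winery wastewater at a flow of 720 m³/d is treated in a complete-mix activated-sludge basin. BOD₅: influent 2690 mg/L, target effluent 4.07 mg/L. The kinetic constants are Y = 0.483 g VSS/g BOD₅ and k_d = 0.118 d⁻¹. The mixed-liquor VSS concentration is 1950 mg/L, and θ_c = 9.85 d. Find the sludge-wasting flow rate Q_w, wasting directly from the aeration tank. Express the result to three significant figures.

From the SRT design equation V = Y Q (S₀−S) θ_c / [X (1 + k_d θ_c)] = 0.483 × 720 × (2690 − 4.07) × 9.85 / [1950 × (1 + 0.118 × 9.85)] = 9.2×10^6 / 4216 = 2182 m³.
With mixed-liquor wasting, θ_c = V/Q_w, so Q_w = V/θ_c = 2182/9.85 = 221.5 m³/d.

Q_w ≈ 222 m³/d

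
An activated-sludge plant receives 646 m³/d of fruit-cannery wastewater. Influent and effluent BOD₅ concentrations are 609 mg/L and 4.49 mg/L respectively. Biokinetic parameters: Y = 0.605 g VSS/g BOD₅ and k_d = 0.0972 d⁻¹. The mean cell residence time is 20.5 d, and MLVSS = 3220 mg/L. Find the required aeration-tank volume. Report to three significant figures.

V ≈ 503 m³

Rearranging the biomass balance for a CMAS with decay, V = Y·Q·ΔS·θ_c / [X·(1+k_d θ_c)] = 0.605 × 646 × (609 − 4.49) × 20.5 / [3220 × (1 + 0.0972 × 20.5)] = 4.84×10^6 / 9636 = 502.6 m³.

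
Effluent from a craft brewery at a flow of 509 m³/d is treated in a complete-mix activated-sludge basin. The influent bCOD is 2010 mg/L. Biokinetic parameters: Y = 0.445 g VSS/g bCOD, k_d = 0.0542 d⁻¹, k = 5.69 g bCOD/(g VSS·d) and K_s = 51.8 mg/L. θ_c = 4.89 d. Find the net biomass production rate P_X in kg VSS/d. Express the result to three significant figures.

For a completely mixed reactor with recycle the Lawrence–McCarty relation gives S = K_s·(1 + k_d·θ_c) / [θ_c·(Y·k − k_d) − 1] = 51.8 × (1 + 0.0542 × 4.89) / [4.89 × (0.445 × 5.69 − 0.0542) − 1] = 65.53 / 11.12 = 5.895 mg/L.
Y_obs = Y / (1 + k_d θ_c) = 0.445 / (1 + 0.0542 × 4.89) = 0.445 / 1.265 = 0.3518.
Mass of bCOD removed per day: Q(S₀ − S) = 509 × 2004 g/m³ = 1020 kg/d.
P_X = Y_obs · Q(S₀ − S) = 0.3518 × 1020 = 358.8 kg VSS/d.

P_X ≈ 359 kg VSS/d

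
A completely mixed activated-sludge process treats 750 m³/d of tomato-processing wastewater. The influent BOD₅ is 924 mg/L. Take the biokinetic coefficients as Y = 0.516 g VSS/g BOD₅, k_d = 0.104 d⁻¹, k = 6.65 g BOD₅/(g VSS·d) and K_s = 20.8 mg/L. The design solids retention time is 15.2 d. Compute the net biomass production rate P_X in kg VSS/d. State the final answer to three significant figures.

P_X ≈ 138 kg VSS/d

For a completely mixed reactor with recycle the Lawrence–McCarty relation gives S = K_s·(1 + k_d·θ_c) / [θ_c·(Y·k − k_d) − 1] = 20.8 × (1 + 0.104 × 15.2) / [15.2 × (0.516 × 6.65 − 0.104) − 1] = 53.68 / 49.58 = 1.083 mg/L.
Y_obs = Y / (1 + k_d θ_c) = 0.516 / (1 + 0.104 × 15.2) = 0.516 / 2.581 = 0.1999.
ΔS = 924 − 1.08 = 922.9 mg/L, so the substrate removal rate is 750 × 922.9/1000 = 692.2 kg BOD₅/d.
Net biomass production P_X = Y_obs × Q·(S₀ − S) = 0.1999 × 692.2 = 138.4 kg VSS/d.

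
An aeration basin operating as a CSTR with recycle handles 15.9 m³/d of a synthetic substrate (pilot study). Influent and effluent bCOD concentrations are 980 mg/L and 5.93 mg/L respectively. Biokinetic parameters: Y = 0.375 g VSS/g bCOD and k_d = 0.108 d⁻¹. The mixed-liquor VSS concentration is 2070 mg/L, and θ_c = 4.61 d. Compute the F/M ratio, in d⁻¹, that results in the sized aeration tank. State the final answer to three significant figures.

Rearranging the biomass balance for a CMAS with decay, V = Y·Q·ΔS·θ_c / [X·(1+k_d θ_c)] = 0.375 × 15.9 × (980 − 5.93) × 4.61 / [2070 × (1 + 0.108 × 4.61)] = 2.68×10^4 / 3101 = 8.635 m³.
Food-to-microorganism ratio F/M = Q S₀ / (V X) = 15.9 × 980 / (8.635 × 2070) = 0.8717 d⁻¹.

F/M ≈ 0.872 d⁻¹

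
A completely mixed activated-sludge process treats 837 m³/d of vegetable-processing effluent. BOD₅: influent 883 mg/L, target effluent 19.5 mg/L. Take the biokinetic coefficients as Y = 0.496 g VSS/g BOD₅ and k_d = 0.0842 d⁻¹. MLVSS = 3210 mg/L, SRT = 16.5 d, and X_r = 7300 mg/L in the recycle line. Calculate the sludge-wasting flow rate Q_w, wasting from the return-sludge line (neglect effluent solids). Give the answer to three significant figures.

From the SRT design equation V = Y Q (S₀−S) θ_c / [X (1 + k_d θ_c)] = 0.496 × 837 × (883 − 19.5) × 16.5 / [3210 × (1 + 0.0842 × 16.5)] = 5.91×10^6 / 7670 = 771.2 m³.
Wasting from the return line (neglecting effluent solids): Q_w = V·X / (θ_c·X_r) = 771.2 × 3210 / (16.5 × 7300) = 20.55 m³/d.

Q_w ≈ 20.6 m³/d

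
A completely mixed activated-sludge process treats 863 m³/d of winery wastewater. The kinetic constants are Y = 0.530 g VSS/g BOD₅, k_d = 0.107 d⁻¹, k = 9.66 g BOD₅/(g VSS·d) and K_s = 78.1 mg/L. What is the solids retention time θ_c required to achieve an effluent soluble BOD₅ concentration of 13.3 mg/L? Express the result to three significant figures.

θ_c ≈ 1.57 d

From 1/θ_c = Y·k·S/(K_s + S) − k_d: Y·k·S/(K_s+S) = 0.530 × 9.66 × 13.3 / (78.1 + 13.3) = 0.7450 d⁻¹.
1/θ_c = 0.7450 − 0.107 = 0.6380 d⁻¹, so θ_c = 1.567 d.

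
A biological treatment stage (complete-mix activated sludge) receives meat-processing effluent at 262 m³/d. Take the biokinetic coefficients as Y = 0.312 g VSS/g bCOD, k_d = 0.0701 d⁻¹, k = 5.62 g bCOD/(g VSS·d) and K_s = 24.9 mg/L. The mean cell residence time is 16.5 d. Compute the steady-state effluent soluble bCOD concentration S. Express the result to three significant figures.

S ≈ 2.01 mg/L

For a completely mixed reactor with recycle the Lawrence–McCarty relation gives S = K_s·(1 + k_d·θ_c) / [θ_c·(Y·k − k_d) − 1] = 24.9 × (1 + 0.0701 × 16.5) / [16.5 × (0.312 × 5.62 − 0.0701) − 1] = 53.70 / 26.78 = 2.006 mg/L.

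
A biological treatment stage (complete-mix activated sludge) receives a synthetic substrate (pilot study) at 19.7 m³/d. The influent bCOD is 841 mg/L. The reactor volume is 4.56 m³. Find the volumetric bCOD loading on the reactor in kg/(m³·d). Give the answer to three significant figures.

L_v = Q S₀ / V = 19.7 × 841 × 10⁻³ / 4.560 = 3.633 kg/(m³·d).

L_v ≈ 3.63 kg bCOD/(m³·d)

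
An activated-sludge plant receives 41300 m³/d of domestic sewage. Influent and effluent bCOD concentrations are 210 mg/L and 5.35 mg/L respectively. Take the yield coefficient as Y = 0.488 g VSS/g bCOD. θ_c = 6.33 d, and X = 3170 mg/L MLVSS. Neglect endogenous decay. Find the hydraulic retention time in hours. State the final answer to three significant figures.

τ ≈ 4.79 h

Biomass mass balance (decay neglected): V·X = Y·Q·(S₀ − S)·θ_c, so V = 0.488 × 41300 × (210 − 5.35) × 6.33 / 3170 = 8236 m³.
HRT = V/Q = 8236 m³ / 41300 m³·d⁻¹ = 0.1994 d × 24 = 4.786 h.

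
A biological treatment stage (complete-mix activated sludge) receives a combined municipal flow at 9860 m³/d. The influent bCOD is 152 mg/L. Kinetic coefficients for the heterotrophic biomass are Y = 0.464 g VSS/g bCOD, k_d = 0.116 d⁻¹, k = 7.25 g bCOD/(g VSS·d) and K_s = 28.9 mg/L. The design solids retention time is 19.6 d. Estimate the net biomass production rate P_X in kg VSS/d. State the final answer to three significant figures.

P_X ≈ 210 kg VSS/d

From the Monod/SRT balance for a CMAS, S = K_s·(1+k_d θ_c)/[θ_c·(Y k − k_d) − 1] = 28.9 × (1 + 0.116 × 19.6) / [19.6 × (0.464 × 7.25 − 0.116) − 1] = 94.61 / 62.66 = 1.510 mg/L.
The observed yield is Y_obs = Y/(1 + k_d·θ_c) = 0.464 / (1 + 0.116 × 19.6) = 0.464 / 3.274 = 0.1417 g VSS per g bCOD removed.
Mass of bCOD removed per day: Q(S₀ − S) = 9860 × 150.5 g/m³ = 1484 kg/d.
Biomass produced: P_X = Y_obs·Q·ΔS = 0.1417 × 1484 ≈ 210.3 kg VSS/d.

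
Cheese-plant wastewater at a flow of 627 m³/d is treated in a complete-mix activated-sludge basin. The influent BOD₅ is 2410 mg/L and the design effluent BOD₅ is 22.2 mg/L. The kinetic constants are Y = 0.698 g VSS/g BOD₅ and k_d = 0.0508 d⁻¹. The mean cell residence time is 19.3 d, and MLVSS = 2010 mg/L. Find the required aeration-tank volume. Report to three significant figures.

V ≈ 5070 m³

Rearranging the biomass balance for a CMAS with decay, V = Y·Q·ΔS·θ_c / [X·(1+k_d θ_c)] = 0.698 × 627 × (2410 − 22.2) × 19.3 / [2010 × (1 + 0.0508 × 19.3)] = 2.02×10^7 / 3981 = 5067 m³.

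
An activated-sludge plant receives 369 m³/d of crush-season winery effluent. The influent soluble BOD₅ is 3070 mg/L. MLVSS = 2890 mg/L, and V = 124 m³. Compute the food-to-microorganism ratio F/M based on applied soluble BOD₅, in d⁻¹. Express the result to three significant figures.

F/M = Q·S₀ / (V·X) = 369 × 3070 / (124.0 × 2890) = 3.161 g soluble BOD₅·(g VSS·d)⁻¹.

F/M ≈ 3.16 d⁻¹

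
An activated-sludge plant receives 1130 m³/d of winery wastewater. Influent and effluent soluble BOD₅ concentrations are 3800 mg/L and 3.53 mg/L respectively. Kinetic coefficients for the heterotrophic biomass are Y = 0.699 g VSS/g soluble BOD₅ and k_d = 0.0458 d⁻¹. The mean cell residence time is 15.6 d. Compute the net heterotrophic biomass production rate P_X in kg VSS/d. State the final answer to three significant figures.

P_X ≈ 1750 kg VSS/d

Observed yield with endogenous decay: Y_obs = Y / (1 + k_d·θ_c) = 0.699 / (1 + 0.0458 × 15.6) = 0.699 / 1.714 = 0.4077 g VSS/g soluble BOD₅.
Mass of soluble BOD₅ removed per day: Q(S₀ − S) = 1130 × 3796 g/m³ = 4290 kg/d.
Biomass produced: P_X = Y_obs·Q·ΔS = 0.4077 × 4290 ≈ 1749 kg VSS/d.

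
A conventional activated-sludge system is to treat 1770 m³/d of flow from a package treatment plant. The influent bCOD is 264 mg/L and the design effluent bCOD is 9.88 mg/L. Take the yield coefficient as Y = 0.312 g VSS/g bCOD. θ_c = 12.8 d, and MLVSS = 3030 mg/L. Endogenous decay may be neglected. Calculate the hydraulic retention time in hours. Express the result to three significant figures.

V·X = Y·Q·ΔS·θ_c gives V = 0.312 × 1770 × (264 − 9.88) × 12.8 / 3030 = 592.8 m³.
Hydraulic retention time τ = V/Q = 592.8 / 1770 = 0.3349 d = 8.038 h.

τ ≈ 8.04 h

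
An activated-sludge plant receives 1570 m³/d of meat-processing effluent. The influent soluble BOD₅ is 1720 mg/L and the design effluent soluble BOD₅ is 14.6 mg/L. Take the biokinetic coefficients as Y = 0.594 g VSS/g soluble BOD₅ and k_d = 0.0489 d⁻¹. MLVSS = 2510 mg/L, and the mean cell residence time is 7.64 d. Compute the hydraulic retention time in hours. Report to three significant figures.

From the SRT design equation V = Y Q (S₀−S) θ_c / [X (1 + k_d θ_c)] = 0.594 × 1570 × (1720 − 14.6) × 7.64 / [2510 × (1 + 0.0489 × 7.64)] = 1.22×10^7 / 3448 = 3524 m³.
Hydraulic retention time τ = V/Q = 3524 / 1570 = 2.245 d = 53.87 h.

τ ≈ 53.9 h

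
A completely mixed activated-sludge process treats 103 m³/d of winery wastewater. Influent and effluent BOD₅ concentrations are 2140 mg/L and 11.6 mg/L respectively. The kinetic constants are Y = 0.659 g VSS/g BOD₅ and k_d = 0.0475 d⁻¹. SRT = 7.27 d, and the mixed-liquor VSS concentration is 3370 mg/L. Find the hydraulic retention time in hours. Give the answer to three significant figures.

τ ≈ 54.0 h

From the SRT design equation V = Y Q (S₀−S) θ_c / [X (1 + k_d θ_c)] = 0.659 × 103 × (2140 − 11.6) × 7.27 / [3370 × (1 + 0.0475 × 7.27)] = 1.05×10^6 / 4534 = 231.7 m³.
Hydraulic retention time τ = V/Q = 231.7 / 103 = 2.249 d = 53.98 h.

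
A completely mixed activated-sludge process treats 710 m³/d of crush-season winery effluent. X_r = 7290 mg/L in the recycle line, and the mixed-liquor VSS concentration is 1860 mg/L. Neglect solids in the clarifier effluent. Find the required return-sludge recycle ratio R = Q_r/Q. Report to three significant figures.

R ≈ 0.343

Solids balance on the clarifier gives (1+R)X = R·X_r, so R = X/(X_r − X) = 1860 / (7290 − 1860) = 0.3425.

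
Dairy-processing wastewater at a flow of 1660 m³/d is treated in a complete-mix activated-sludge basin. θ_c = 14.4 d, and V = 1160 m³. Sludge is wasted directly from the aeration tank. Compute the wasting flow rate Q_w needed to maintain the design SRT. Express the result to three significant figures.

Q_w ≈ 80.6 m³/d

For wasting at MLVSS concentration, Q_w = V/θ_c = 1160/14.4 = 80.56 m³/d.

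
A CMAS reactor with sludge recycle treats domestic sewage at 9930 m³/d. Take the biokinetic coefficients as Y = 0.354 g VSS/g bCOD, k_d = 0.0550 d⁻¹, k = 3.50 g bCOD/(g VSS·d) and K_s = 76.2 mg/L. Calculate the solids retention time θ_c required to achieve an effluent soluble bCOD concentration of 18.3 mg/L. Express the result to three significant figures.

θ_c ≈ 5.41 d

From 1/θ_c = Y·k·S/(K_s + S) − k_d: Y·k·S/(K_s+S) = 0.354 × 3.50 × 18.3 / (76.2 + 18.3) = 0.2399 d⁻¹.
Then 1/θ_c = μ − k_d = 0.2399 − 0.0550 = 0.1849 d⁻¹, giving θ_c = 5.407 d.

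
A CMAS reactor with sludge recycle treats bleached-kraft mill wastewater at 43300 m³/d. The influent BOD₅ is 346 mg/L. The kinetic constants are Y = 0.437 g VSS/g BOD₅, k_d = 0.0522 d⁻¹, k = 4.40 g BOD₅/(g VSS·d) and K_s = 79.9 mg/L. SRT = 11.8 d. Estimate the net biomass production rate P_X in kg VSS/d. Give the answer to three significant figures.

Effluent substrate depends only on kinetics and SRT: S = K_s(1 + k_d θ_c) / [θ_c(Yk − k_d) − 1] = 79.9 × (1 + 0.0522 × 11.8) / [11.8 × (0.437 × 4.40 − 0.0522) − 1] = 129.1 / 21.07 = 6.127 mg/L.
Y_obs = Y / (1 + k_d θ_c) = 0.437 / (1 + 0.0522 × 11.8) = 0.437 / 1.616 = 0.2704.
Q·(S₀ − S) = 43300 × (346 − 6.13) × 10⁻³ = 14716 kg/d removed.
Biomass produced: P_X = Y_obs·Q·ΔS = 0.2704 × 14716 ≈ 3980 kg VSS/d.

P_X ≈ 3980 kg VSS/d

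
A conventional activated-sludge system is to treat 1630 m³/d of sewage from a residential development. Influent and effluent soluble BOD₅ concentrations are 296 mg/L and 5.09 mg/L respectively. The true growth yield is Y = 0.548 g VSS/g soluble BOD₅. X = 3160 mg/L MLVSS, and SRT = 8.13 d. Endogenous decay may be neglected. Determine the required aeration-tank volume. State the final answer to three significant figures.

V ≈ 669 m³

With k_d = 0 the design equation reduces to V = Y Q (S₀−S) θ_c / X = 0.548 × 1630 × (296 − 5.09) × 8.13 / 3160 = 668.5 m³.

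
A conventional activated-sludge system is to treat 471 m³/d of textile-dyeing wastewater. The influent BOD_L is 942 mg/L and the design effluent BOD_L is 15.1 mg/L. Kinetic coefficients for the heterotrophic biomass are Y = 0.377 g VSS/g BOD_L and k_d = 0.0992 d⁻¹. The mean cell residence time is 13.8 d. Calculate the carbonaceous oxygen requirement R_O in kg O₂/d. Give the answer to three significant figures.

Y_obs = Y / (1 + k_d θ_c) = 0.377 / (1 + 0.0992 × 13.8) = 0.377 / 2.369 = 0.1591.
ΔS = 942 − 15.1 = 926.9 mg/L, so the substrate removal rate is 471 × 926.9/1000 = 436.6 kg BOD_L/d.
Biomass synthesised: P_X = Y_obs × 436.6 = 69.48 kg VSS/d.
R_O = Q·(S₀ − S) − 1.42·P_X = 436.6 − 1.42 × 69.48 = 337.9 kg O₂/d.

R_O ≈ 338 kg O₂/d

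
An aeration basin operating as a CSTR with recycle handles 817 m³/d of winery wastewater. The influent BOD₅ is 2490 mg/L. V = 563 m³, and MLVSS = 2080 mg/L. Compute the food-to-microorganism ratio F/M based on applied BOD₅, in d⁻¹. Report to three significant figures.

Food-to-microorganism ratio F/M = Q S₀ / (V X) = 817 × 2490 / (563.0 × 2080) = 1.737 d⁻¹.

F/M ≈ 1.74 d⁻¹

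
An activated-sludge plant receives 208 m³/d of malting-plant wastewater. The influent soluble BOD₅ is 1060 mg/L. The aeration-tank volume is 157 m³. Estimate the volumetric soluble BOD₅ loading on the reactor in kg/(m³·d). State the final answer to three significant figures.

Volumetric loading L_v = Q·S₀ / V = 208 × 1060 g/m³ / 157.0 m³ = 1404 g/(m³·d) = 1.404 kg soluble BOD₅/(m³·d).

L_v ≈ 1.40 kg soluble BOD₅/(m³·d)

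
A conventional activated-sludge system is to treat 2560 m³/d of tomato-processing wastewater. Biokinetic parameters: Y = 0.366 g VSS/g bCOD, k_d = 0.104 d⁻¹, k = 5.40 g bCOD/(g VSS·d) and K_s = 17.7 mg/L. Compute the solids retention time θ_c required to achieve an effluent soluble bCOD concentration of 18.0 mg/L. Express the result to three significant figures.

Specific growth rate at S = 18.0 mg/L: μ = YkS/(K_s+S) = 0.366·5.40·18.0/(17.7+18.0) = 0.9965 d⁻¹.
1/θ_c = 0.9965 − 0.104 = 0.8925 d⁻¹, so θ_c = 1.120 d.

θ_c ≈ 1.12 d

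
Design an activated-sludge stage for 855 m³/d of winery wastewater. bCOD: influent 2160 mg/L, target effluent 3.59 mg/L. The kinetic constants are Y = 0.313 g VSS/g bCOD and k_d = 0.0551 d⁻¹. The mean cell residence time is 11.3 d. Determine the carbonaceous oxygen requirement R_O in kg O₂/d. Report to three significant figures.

The observed yield is Y_obs = Y/(1 + k_d·θ_c) = 0.313 / (1 + 0.0551 × 11.3) = 0.313 / 1.623 = 0.1929 g VSS per g bCOD removed.
Mass of bCOD removed per day: Q(S₀ − S) = 855 × 2156 g/m³ = 1844 kg/d.
P_X = Y_obs·Q·(S₀ − S) = 0.1929 × 1844 = 355.6 kg VSS/d.
Carbonaceous O₂ demand = substrate oxidised − cell-mass equivalent = 1844 − 1.42 × 355.6 = 1339 kg O₂/d.

R_O ≈ 1340 kg O₂/d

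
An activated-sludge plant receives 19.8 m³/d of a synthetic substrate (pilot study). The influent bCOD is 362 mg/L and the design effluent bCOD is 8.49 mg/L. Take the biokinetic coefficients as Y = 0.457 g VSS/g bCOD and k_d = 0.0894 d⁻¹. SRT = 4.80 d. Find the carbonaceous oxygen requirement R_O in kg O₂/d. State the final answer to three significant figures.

Observed yield with endogenous decay: Y_obs = Y / (1 + k_d·θ_c) = 0.457 / (1 + 0.0894 × 4.80) = 0.457 / 1.429 = 0.3198 g VSS/g bCOD.
Mass of bCOD removed per day: Q(S₀ − S) = 19.8 × 353.5 g/m³ = 6.999 kg/d.
Biomass synthesised: P_X = Y_obs × 6.999 = 2.238 kg VSS/d.
R_O = Q·(S₀ − S) − 1.42·P_X = 6.999 − 1.42 × 2.238 = 3.821 kg O₂/d.

R_O ≈ 3.82 kg O₂/d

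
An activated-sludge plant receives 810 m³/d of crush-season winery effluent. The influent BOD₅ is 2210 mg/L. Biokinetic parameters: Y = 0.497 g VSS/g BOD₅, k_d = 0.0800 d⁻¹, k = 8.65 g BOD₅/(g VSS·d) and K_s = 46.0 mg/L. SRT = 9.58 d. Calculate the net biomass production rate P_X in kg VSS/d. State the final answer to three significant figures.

P_X ≈ 503 kg VSS/d

From the Monod/SRT balance for a CMAS, S = K_s·(1+k_d θ_c)/[θ_c·(Y k − k_d) − 1] = 46.0 × (1 + 0.0800 × 9.58) / [9.58 × (0.497 × 8.65 − 0.0800) − 1] = 81.25 / 39.42 = 2.061 mg/L.
The observed yield is Y_obs = Y/(1 + k_d·θ_c) = 0.497 / (1 + 0.0800 × 9.58) = 0.497 / 1.766 = 0.2814 g VSS per g BOD₅ removed.
Mass of BOD₅ removed per day: Q(S₀ − S) = 810 × 2208 g/m³ = 1788 kg/d.
Biomass produced: P_X = Y_obs·Q·ΔS = 0.2814 × 1788 ≈ 503.2 kg VSS/d.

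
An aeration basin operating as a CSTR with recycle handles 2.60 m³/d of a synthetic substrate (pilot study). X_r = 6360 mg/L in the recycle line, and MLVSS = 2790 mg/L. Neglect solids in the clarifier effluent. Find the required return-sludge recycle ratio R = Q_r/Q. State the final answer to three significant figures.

Mass balance around the secondary clarifier (neglecting effluent solids): R = X / (X_r − X) = 2790 / (6360 − 2790) = 0.7815.

R ≈ 0.782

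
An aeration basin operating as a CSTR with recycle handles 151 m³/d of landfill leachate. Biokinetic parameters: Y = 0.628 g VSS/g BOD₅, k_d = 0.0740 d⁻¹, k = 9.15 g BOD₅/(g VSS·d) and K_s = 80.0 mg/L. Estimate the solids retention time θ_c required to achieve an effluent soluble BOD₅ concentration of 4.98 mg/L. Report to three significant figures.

Specific growth rate at S = 4.98 mg/L: μ = YkS/(K_s+S) = 0.628·9.15·4.98/(80.0+4.98) = 0.3367 d⁻¹.
Then 1/θ_c = μ − k_d = 0.3367 − 0.0740 = 0.2627 d⁻¹, giving θ_c = 3.806 d.

θ_c ≈ 3.81 d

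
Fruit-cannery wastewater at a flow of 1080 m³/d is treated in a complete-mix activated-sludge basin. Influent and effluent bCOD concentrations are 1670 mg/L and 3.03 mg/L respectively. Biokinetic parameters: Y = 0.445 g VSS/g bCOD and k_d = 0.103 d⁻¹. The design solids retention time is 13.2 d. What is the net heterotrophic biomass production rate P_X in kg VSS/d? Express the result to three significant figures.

P_X ≈ 340 kg VSS/d

Observed yield with endogenous decay: Y_obs = Y / (1 + k_d·θ_c) = 0.445 / (1 + 0.103 × 13.2) = 0.445 / 2.360 = 0.1886 g VSS/g bCOD.
Substrate removed = Q·(S₀ − S) = 1080 m³/d × (1670 − 3.03) g/m³ = 1.8×10^6 g/d = 1800 kg/d.
So the net sludge growth is P_X = 0.1886 × 1800 = 339.5 kg VSS/d.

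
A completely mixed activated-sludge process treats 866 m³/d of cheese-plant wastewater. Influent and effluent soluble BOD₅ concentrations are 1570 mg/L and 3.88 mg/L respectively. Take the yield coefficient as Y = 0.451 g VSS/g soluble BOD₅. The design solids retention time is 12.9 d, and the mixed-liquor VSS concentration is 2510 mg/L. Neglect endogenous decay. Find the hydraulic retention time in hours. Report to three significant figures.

τ ≈ 87.1 h

Biomass mass balance (decay neglected): V·X = Y·Q·(S₀ − S)·θ_c, so V = 0.451 × 866 × (1570 − 3.88) × 12.9 / 2510 = 3144 m³.
HRT = V/Q = 3144 m³ / 866 m³·d⁻¹ = 3.630 d × 24 = 87.12 h.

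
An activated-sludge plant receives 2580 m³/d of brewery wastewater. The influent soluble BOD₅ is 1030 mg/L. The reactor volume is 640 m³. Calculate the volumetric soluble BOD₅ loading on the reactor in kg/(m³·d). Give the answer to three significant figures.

L_v = Q S₀ / V = 2580 × 1030 × 10⁻³ / 640.0 = 4.152 kg/(m³·d).

L_v ≈ 4.15 kg soluble BOD₅/(m³·d)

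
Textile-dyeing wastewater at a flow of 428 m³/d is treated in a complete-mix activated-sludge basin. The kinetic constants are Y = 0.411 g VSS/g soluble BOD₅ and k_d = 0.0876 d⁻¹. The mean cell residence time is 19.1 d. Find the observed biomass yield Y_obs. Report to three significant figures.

Y_obs ≈ 0.154 g VSS/g soluble BOD₅

Y_obs = Y / (1 + k_d θ_c) = 0.411 / (1 + 0.0876 × 19.1) = 0.411 / 2.673 = 0.1538.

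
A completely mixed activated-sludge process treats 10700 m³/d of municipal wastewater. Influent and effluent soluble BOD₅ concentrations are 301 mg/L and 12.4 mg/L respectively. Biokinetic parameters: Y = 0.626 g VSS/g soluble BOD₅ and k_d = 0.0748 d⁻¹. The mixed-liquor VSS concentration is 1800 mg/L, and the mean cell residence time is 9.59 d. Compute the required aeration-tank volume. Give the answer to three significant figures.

V ≈ 6000 m³

From the SRT design equation V = Y Q (S₀−S) θ_c / [X (1 + k_d θ_c)] = 0.626 × 10700 × (301 − 12.4) × 9.59 / [1800 × (1 + 0.0748 × 9.59)] = 1.85×10^7 / 3091 = 5997 m³.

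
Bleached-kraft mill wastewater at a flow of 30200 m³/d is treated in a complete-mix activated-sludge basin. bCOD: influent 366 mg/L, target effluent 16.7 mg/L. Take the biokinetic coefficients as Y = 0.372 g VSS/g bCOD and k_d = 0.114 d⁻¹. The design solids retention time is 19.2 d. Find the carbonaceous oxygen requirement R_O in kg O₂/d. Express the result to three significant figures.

Y_obs = Y / (1 + k_d θ_c) = 0.372 / (1 + 0.114 × 19.2) = 0.372 / 3.189 = 0.1167.
Q·(S₀ − S) = 30200 × (366 − 16.7) × 10⁻³ = 10549 kg/d removed.
Biomass synthesised: P_X = Y_obs × 10549 = 1231 kg VSS/d.
R_O = Q·(S₀ − S) − 1.42·P_X = 10549 − 1.42 × 1231 = 8801 kg O₂/d.

R_O ≈ 8800 kg O₂/d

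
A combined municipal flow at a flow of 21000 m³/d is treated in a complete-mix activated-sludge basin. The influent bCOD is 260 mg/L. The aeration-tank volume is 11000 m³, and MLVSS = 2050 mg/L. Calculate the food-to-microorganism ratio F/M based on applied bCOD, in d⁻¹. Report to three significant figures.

Food-to-microorganism ratio F/M = Q S₀ / (V X) = 21000 × 260 / (11000 × 2050) = 0.2421 d⁻¹.

F/M ≈ 0.242 d⁻¹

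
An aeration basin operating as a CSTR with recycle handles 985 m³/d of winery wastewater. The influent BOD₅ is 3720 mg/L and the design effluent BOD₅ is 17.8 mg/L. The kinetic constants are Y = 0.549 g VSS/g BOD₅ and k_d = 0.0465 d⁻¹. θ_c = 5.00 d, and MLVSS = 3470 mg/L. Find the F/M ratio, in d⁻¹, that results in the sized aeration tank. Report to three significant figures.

F/M ≈ 0.451 d⁻¹

Steady-state biomass mass balance: V·X·(1 + k_d·θ_c) = Y·Q·(S₀ − S)·θ_c, so V = 0.549 × 985 × (3720 − 17.8) × 5.00 / [3470 × (1 + 0.0465 × 5.00)] = 1×10^7 / 4277 = 2341 m³.
F/M = applied load / biomass = Q·S₀/(V·X) = 985 × 3720 / (2341 × 3470) = 0.4512 d⁻¹.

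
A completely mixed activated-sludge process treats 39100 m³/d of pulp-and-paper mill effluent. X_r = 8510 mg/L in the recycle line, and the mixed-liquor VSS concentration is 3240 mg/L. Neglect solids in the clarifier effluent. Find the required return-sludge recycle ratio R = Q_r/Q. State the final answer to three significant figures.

Solids balance on the clarifier gives (1+R)X = R·X_r, so R = X/(X_r − X) = 3240 / (8510 − 3240) = 0.6148.

R ≈ 0.615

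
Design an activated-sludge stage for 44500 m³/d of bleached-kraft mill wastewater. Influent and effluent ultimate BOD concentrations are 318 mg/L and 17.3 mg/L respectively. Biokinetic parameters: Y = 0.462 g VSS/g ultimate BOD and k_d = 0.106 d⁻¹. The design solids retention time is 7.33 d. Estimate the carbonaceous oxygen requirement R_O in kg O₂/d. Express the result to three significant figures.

R_O ≈ 8440 kg O₂/d

Correct the yield for decay: Y_obs = Y/(1 + k_d θ_c) = 0.462 / (1 + 0.106 × 7.33) = 0.462 / 1.777 = 0.2600.
Mass of ultimate BOD removed per day: Q(S₀ − S) = 44500 × 300.7 g/m³ = 13381 kg/d.
P_X = Y_obs·Q·(S₀ − S) = 0.2600 × 13381 = 3479 kg VSS/d.
R_O = Q·ΔS − 1.42 P_X = 13381 − 4940 = 8441 kg O₂/d.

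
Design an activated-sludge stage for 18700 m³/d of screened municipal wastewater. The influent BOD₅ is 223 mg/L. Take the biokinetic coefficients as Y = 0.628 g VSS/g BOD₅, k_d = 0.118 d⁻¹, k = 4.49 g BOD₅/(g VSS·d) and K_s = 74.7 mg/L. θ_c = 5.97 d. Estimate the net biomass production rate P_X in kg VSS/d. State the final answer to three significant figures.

P_X ≈ 1480 kg VSS/d

Effluent substrate depends only on kinetics and SRT: S = K_s(1 + k_d θ_c) / [θ_c(Yk − k_d) − 1] = 74.7 × (1 + 0.118 × 5.97) / [5.97 × (0.628 × 4.49 − 0.118) − 1] = 127.3 / 15.13 = 8.416 mg/L.
Y_obs = Y / (1 + k_d θ_c) = 0.628 / (1 + 0.118 × 5.97) = 0.628 / 1.704 = 0.3684.
Q·(S₀ − S) = 18700 × (223 − 8.42) × 10⁻³ = 4013 kg/d removed.
So the net sludge growth is P_X = 0.3684 × 4013 = 1478 kg VSS/d.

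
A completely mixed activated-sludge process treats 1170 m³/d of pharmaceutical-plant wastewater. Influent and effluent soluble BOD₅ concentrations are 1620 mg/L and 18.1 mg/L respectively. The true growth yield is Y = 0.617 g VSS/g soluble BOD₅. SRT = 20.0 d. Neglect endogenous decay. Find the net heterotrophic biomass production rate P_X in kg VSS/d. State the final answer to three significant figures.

No decay correction is needed, so Y_obs = Y = 0.617.
ΔS = 1620 − 18.1 = 1602 mg/L, so the substrate removal rate is 1170 × 1602/1000 = 1874 kg soluble BOD₅/d.
Net biomass production P_X = Y_obs × Q·(S₀ − S) = 0.6170 × 1874 = 1156 kg VSS/d.

P_X ≈ 1160 kg VSS/d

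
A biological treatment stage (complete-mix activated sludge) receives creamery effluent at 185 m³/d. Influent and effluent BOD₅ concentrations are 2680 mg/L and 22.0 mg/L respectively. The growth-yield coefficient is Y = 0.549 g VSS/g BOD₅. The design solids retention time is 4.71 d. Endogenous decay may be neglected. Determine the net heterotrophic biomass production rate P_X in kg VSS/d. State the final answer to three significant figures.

P_X ≈ 270 kg VSS/d

Since k_d ≈ 0, Y_obs = Y = 0.549 g VSS/g BOD₅.
Q·(S₀ − S) = 185 × (2680 − 22.0) × 10⁻³ = 491.7 kg/d removed.
Biomass produced: P_X = Y_obs·Q·ΔS = 0.5490 × 491.7 ≈ 270.0 kg VSS/d.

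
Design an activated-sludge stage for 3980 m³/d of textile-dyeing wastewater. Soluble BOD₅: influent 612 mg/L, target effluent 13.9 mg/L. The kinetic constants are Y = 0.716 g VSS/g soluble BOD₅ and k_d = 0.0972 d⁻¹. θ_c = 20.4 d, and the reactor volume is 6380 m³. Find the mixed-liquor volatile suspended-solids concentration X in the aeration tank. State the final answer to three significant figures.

X ≈ 1830 mg/L

From V·X·(1 + k_d·θ_c) = Y·Q·(S₀ − S)·θ_c: X = 0.716 × 3980 × (612 − 13.9) × 20.4 / [6380 × (1 + 0.0972 × 20.4)] = 1827 mg/L.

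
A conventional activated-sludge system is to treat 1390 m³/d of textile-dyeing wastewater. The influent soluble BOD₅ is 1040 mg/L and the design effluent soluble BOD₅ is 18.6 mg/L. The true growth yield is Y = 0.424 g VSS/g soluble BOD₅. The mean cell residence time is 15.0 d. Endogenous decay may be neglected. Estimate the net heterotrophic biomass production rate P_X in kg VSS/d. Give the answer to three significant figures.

P_X ≈ 602 kg VSS/d

Since k_d ≈ 0, Y_obs = Y = 0.424 g VSS/g soluble BOD₅.
Substrate removed = Q·(S₀ − S) = 1390 m³/d × (1040 − 18.6) g/m³ = 1.42×10^6 g/d = 1420 kg/d.
So the net sludge growth is P_X = 0.4240 × 1420 = 602.0 kg VSS/d.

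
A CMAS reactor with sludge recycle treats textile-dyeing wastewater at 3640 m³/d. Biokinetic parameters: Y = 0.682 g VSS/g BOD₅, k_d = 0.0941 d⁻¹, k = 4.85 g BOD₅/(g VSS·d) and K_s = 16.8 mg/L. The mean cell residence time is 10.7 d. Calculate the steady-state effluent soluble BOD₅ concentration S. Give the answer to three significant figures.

Effluent substrate depends only on kinetics and SRT: S = K_s(1 + k_d θ_c) / [θ_c(Yk − k_d) − 1] = 16.8 × (1 + 0.0941 × 10.7) / [10.7 × (0.682 × 4.85 − 0.0941) − 1] = 33.72 / 33.39 = 1.010 mg/L.

S ≈ 1.01 mg/L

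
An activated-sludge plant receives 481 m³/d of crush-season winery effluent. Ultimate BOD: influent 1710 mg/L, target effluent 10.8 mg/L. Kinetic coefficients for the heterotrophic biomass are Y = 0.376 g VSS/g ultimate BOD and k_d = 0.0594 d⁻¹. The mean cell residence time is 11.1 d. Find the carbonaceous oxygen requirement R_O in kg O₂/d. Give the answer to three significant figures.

Correct the yield for decay: Y_obs = Y/(1 + k_d θ_c) = 0.376 / (1 + 0.0594 × 11.1) = 0.376 / 1.659 = 0.2266.
Substrate removed = Q·(S₀ − S) = 481 m³/d × (1710 − 10.8) g/m³ = 8.17×10^5 g/d = 817.3 kg/d.
Net sludge production P_X = 0.2266 × 817.3 = 185.2 kg VSS/d.
R_O = Q·(S₀ − S) − 1.42·P_X = 817.3 − 1.42 × 185.2 = 554.3 kg O₂/d.

R_O ≈ 554 kg O₂/d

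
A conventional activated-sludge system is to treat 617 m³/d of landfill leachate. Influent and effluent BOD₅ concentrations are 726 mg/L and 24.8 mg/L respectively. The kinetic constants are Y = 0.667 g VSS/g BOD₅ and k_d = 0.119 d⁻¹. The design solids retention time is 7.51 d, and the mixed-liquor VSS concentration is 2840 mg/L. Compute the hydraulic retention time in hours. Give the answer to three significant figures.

Rearranging the biomass balance for a CMAS with decay, V = Y·Q·ΔS·θ_c / [X·(1+k_d θ_c)] = 0.667 × 617 × (726 − 24.8) × 7.51 / [2840 × (1 + 0.119 × 7.51)] = 2.17×10^6 / 5378 = 403.0 m³.
τ = V/Q = 403.0/617 = 0.6531 d, or 15.67 h.

τ ≈ 15.7 h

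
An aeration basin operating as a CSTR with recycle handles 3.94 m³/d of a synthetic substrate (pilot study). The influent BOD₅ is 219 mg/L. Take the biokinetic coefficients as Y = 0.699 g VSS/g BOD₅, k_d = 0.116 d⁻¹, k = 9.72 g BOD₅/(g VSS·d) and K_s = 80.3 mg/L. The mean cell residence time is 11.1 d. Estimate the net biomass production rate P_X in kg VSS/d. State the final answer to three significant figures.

P_X ≈ 0.261 kg VSS/d

Effluent substrate depends only on kinetics and SRT: S = K_s(1 + k_d θ_c) / [θ_c(Yk − k_d) − 1] = 80.3 × (1 + 0.116 × 11.1) / [11.1 × (0.699 × 9.72 − 0.116) − 1] = 183.7 / 73.13 = 2.512 mg/L.
The observed yield is Y_obs = Y/(1 + k_d·θ_c) = 0.699 / (1 + 0.116 × 11.1) = 0.699 / 2.288 = 0.3056 g VSS per g BOD₅ removed.
Q·(S₀ − S) = 3.94 × (219 − 2.51) × 10⁻³ = 0.8530 kg/d removed.
Biomass produced: P_X = Y_obs·Q·ΔS = 0.3056 × 0.8530 ≈ 0.2606 kg VSS/d.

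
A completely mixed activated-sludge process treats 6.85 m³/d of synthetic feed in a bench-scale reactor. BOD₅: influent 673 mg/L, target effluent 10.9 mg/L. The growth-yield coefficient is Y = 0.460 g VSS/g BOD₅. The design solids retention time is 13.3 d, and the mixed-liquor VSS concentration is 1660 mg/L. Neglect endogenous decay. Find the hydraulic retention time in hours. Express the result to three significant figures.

τ ≈ 58.6 h

With k_d = 0 the design equation reduces to V = Y Q (S₀−S) θ_c / X = 0.460 × 6.85 × (673 − 10.9) × 13.3 / 1660 = 16.72 m³.
Hydraulic retention time τ = V/Q = 16.72 / 6.85 = 2.440 d = 58.56 h.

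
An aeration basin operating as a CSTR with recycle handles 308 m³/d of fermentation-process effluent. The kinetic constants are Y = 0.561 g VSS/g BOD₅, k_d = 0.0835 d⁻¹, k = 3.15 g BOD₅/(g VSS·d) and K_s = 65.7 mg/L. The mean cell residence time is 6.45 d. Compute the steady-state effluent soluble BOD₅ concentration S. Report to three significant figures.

From the Monod/SRT balance for a CMAS, S = K_s·(1+k_d θ_c)/[θ_c·(Y k − k_d) − 1] = 65.7 × (1 + 0.0835 × 6.45) / [6.45 × (0.561 × 3.15 − 0.0835) − 1] = 101.1 / 9.860 = 10.25 mg/L.

S ≈ 10.3 mg/L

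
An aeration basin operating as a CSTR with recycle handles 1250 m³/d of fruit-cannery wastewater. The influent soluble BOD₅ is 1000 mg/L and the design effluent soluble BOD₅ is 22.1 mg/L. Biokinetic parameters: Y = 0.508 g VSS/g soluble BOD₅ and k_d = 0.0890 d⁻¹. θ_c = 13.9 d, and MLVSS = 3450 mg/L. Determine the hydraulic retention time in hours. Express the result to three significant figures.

Rearranging the biomass balance for a CMAS with decay, V = Y·Q·ΔS·θ_c / [X·(1+k_d θ_c)] = 0.508 × 1250 × (1000 − 22.1) × 13.9 / [3450 × (1 + 0.0890 × 13.9)] = 8.63×10^6 / 7718 = 1118 m³.
τ = V/Q = 1118/1250 = 0.8947 d, or 21.47 h.

τ ≈ 21.5 h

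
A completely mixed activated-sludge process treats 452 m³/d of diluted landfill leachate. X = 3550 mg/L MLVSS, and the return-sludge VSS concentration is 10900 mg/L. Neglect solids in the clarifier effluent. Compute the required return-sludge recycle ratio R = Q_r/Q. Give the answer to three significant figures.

Mass balance around the secondary clarifier (neglecting effluent solids): R = X / (X_r − X) = 3550 / (10900 − 3550) = 0.4830.

R ≈ 0.483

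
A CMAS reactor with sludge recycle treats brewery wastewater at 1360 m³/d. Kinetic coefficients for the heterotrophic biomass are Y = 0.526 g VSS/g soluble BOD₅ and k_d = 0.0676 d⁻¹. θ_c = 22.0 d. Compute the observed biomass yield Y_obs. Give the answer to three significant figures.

Correct the yield for decay: Y_obs = Y/(1 + k_d θ_c) = 0.526 / (1 + 0.0676 × 22.0) = 0.526 / 2.487 = 0.2115.

Y_obs ≈ 0.211 g VSS/g soluble BOD₅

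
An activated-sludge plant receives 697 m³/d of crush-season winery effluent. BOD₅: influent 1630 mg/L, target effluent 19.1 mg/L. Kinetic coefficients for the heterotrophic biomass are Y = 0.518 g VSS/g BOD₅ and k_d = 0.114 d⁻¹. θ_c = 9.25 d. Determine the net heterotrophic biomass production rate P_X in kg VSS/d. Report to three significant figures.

P_X ≈ 283 kg VSS/d

The observed yield is Y_obs = Y/(1 + k_d·θ_c) = 0.518 / (1 + 0.114 × 9.25) = 0.518 / 2.054 = 0.2521 g VSS per g BOD₅ removed.
Substrate removed = Q·(S₀ − S) = 697 m³/d × (1630 − 19.1) g/m³ = 1.12×10^6 g/d = 1123 kg/d.
Biomass produced: P_X = Y_obs·Q·ΔS = 0.2521 × 1123 ≈ 283.1 kg VSS/d.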